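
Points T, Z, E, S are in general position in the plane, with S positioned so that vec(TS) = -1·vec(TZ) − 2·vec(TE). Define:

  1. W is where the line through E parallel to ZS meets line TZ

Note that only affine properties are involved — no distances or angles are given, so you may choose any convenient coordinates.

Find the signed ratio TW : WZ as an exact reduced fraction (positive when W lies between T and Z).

Work in coordinates with T = (0, 0), Z = (1, 0), E = (0, 1), S = (-1, -2).
1. W is where the line through E parallel to ZS meets line TZ ⇒ W = (-1, 0)
W = T + t·(Z−T) with t = -1, so TW:WZ = t:(1−t) = -1:2

TW:WZ = -1/2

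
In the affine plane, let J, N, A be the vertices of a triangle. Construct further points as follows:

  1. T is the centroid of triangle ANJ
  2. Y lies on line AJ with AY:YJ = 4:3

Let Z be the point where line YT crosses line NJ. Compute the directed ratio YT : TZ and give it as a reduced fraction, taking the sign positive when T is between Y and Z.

YT:TZ = 2/7

Assign J = (0, 0), N = (1, 0), A = (0, 1) — the answer is frame-independent, so this choice is without loss of generality.
1. T is the centroid of triangle ANJ ⇒ T = (1/3, 1/3)
2. Y lies on line AJ with AY:YJ = 4:3 ⇒ Y = (0, 3/7)
line YT meets NJ at Z = (3/2, 0)
T = Y + t·(Z−Y) with t = 2/9, so YT:TZ = 2/9:7/9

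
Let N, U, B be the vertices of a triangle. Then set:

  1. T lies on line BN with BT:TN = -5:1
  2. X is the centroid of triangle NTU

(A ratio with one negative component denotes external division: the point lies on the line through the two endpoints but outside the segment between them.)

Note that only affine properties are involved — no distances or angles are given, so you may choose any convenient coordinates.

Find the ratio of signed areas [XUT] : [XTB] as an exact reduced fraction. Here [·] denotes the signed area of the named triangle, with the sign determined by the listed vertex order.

[XUT]:[XTB] = 1/5

Assign N = (0, 0), U = (1, 0), B = (0, 1) — the answer is frame-independent, so this choice is without loss of generality.
1. T lies on line BN with BT:TN = -5:1 ⇒ T = (0, -1/4)
2. X is the centroid of triangle NTU ⇒ X = (1/3, -1/12)
2·[XUT] = -1/12, 2·[XTB] = -5/12
[XUT]:[XTB] = -1/12:-5/12 = 1/5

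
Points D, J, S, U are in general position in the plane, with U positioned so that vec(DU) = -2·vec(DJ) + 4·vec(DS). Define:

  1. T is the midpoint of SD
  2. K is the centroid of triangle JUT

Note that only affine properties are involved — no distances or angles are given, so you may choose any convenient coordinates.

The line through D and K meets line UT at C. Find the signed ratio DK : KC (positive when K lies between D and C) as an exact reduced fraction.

Choose coordinates D = (0, 0), J = (1, 0), S = (0, 1), U = (-2, 4).
1. T is the midpoint of SD ⇒ T = (0, 1/2)
2. K is the centroid of triangle JUT ⇒ K = (-1/3, 3/2)
line DK meets UT at C = (-2/11, 9/11)
K = D + t·(C−D) with t = 11/6, so DK:KC = 11/6:-5/6

DK:KC = -11/5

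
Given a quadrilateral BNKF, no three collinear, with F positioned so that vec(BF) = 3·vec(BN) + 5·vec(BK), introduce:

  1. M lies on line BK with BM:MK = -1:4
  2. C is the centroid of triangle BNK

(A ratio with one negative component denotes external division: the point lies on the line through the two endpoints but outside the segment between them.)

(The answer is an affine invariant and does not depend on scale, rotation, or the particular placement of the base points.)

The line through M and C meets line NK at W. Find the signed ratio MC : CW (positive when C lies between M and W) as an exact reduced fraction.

Choose coordinates B = (0, 0), N = (1, 0), K = (0, 1), F = (3, 5).
1. M lies on line BK with BM:MK = -1:4 ⇒ M = (0, -1/3)
2. C is the centroid of triangle BNK ⇒ C = (1/3, 1/3)
line MC meets NK at W = (4/9, 5/9)
C = M + t·(W−M) with t = 3/4, so MC:CW = 3/4:1/4

MC:CW = 3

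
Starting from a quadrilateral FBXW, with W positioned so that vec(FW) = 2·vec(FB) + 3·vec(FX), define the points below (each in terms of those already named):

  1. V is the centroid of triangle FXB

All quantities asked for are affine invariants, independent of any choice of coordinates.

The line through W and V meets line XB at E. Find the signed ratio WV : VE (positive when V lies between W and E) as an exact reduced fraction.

WV:VE = -13

Choose coordinates F = (0, 0), B = (1, 0), X = (0, 1), W = (2, 3).
1. V is the centroid of triangle FXB ⇒ V = (1/3, 1/3)
line WV meets XB at E = (6/13, 7/13)
V = W + t·(E−W) with t = 13/12, so WV:VE = 13/12:-1/12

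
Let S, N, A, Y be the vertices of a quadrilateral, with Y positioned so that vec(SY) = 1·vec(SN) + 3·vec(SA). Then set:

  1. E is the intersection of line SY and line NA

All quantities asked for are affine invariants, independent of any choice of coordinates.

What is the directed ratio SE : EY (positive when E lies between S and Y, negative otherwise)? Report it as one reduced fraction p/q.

SE:EY = 1/3

Assign S = (0, 0), N = (1, 0), A = (0, 1), Y = (1, 3) — the answer is frame-independent, so this choice is without loss of generality.
1. E is the intersection of line SY and line NA ⇒ E = (1/4, 3/4)
E = S + t·(Y−S) with t = 1/4, so SE:EY = t:(1−t) = 1/4:3/4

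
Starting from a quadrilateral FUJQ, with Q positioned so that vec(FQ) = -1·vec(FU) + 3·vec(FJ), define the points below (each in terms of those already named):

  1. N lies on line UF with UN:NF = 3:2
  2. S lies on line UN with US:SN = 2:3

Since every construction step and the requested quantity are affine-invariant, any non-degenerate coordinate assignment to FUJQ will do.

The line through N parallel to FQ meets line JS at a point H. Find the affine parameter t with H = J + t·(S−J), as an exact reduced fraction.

t = 5/32

Choose coordinates F = (0, 0), U = (1, 0), J = (0, 1), Q = (-1, 3).
1. N lies on line UF with UN:NF = 3:2 ⇒ N = (2/5, 0)
2. S lies on line UN with US:SN = 2:3 ⇒ S = (19/25, 0)
through N parallel to FQ: direction (-1, 3); meets JS at H = (19/160, 27/32)
H = J + t·(S−J) with t = 5/32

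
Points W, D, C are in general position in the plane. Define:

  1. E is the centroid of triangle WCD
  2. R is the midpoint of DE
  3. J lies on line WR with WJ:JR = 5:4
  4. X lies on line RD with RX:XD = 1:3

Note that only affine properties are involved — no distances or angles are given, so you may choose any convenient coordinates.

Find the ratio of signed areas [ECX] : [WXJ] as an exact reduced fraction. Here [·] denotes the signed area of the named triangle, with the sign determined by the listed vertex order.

Work in coordinates with W = (0, 0), D = (1, 0), C = (0, 1).
1. E is the centroid of triangle WCD ⇒ E = (1/3, 1/3)
2. R is the midpoint of DE ⇒ R = (2/3, 1/6)
3. J lies on line WR with WJ:JR = 5:4 ⇒ J = (10/27, 5/54)
4. X lies on line RD with RX:XD = 1:3 ⇒ X = (3/4, 1/8)
2·[ECX] = -5/24, 2·[WXJ] = 5/216
[ECX]:[WXJ] = -5/24:5/216 = -9

[ECX]:[WXJ] = -9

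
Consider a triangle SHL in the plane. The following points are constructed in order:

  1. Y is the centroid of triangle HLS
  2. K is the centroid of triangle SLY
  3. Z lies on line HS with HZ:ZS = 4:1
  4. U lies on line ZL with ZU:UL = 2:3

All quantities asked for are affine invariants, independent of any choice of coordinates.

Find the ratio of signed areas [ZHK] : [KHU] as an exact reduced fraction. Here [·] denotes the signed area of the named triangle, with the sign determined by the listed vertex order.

[ZHK]:[KHU] = -10

Set S = (0, 0), H = (1, 0), L = (0, 1); any affine frame gives the same invariant.
1. Y is the centroid of triangle HLS ⇒ Y = (1/3, 1/3)
2. K is the centroid of triangle SLY ⇒ K = (1/9, 4/9)
3. Z lies on line HS with HZ:ZS = 4:1 ⇒ Z = (1/5, 0)
4. U lies on line ZL with ZU:UL = 2:3 ⇒ U = (3/25, 2/5)
2·[ZHK] = 16/45, 2·[KHU] = -8/225
[ZHK]:[KHU] = 16/45:-8/225 = -10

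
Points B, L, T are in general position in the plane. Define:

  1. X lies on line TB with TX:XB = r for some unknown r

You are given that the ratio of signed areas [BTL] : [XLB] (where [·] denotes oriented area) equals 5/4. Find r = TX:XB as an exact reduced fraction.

Choose coordinates B = (0, 0), L = (1, 0), T = (0, 1).
1. With TX:XB = r, write λ = r/(r+1) so X = T + λ·(B−T); X is affine-linear in λ
Every point depending on X is an affine combination of X and λ-independent points, so each such coordinate is linear in λ; the λ² term in each signed area is a multiple of (B−T)×(B−T) = 0, so 2·[BTL] and 2·[XLB] are each linear in λ. Evaluating at λ=0 and λ=1:
  2·[BTL] = -1,   2·[XLB] = λ − 1
So [BTL]:[XLB] = (-1) / (λ − 1). Setting this equal to 5/4:
  -1 = 5/4·(λ − 1)  ⇒  λ = 1/5
Then r = λ/(1−λ) = (1/5)/(4/5) = 1/4. Check: with r = 1/4, X = (0, 4/5) and [BTL]:[XLB] = 5/4 as required.

r = 1/4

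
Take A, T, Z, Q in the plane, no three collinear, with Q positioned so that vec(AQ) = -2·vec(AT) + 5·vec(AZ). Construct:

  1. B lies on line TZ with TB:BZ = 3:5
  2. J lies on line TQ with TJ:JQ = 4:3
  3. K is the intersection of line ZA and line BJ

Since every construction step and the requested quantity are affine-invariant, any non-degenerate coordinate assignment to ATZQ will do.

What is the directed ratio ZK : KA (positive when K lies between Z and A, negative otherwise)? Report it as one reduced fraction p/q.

ZK:KA = -8/23

Choose coordinates A = (0, 0), T = (1, 0), Z = (0, 1), Q = (-2, 5).
1. B lies on line TZ with TB:BZ = 3:5 ⇒ B = (5/8, 3/8)
2. J lies on line TQ with TJ:JQ = 4:3 ⇒ J = (-5/7, 20/7)
3. K is the intersection of line ZA and line BJ ⇒ K = (0, 23/15)
K = Z + t·(A−Z) with t = -8/15, so ZK:KA = t:(1−t) = -8/15:23/15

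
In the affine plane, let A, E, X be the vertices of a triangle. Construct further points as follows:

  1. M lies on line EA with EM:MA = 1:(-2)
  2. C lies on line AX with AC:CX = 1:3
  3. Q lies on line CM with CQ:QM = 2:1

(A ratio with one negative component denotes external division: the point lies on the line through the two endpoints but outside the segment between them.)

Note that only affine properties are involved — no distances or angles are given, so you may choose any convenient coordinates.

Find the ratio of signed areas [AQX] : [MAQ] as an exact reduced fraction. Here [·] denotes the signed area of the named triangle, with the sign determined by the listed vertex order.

Assign A = (0, 0), E = (1, 0), X = (0, 1) — the answer is frame-independent, so this choice is without loss of generality.
1. M lies on line EA with EM:MA = 1:(-2) ⇒ M = (2, 0)
2. C lies on line AX with AC:CX = 1:3 ⇒ C = (0, 1/4)
3. Q lies on line CM with CQ:QM = 2:1 ⇒ Q = (4/3, 1/12)
2·[AQX] = 4/3, 2·[MAQ] = -1/6
[AQX]:[MAQ] = 4/3:-1/6 = -8

[AQX]:[MAQ] = -8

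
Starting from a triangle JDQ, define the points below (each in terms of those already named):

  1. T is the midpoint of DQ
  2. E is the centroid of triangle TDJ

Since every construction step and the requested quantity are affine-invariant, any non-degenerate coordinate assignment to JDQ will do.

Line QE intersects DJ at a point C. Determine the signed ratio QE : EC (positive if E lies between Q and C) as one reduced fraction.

Choose coordinates J = (0, 0), D = (1, 0), Q = (0, 1).
1. T is the midpoint of DQ ⇒ T = (1/2, 1/2)
2. E is the centroid of triangle TDJ ⇒ E = (1/2, 1/6)
line QE meets DJ at C = (3/5, 0)
E = Q + t·(C−Q) with t = 5/6, so QE:EC = 5/6:1/6

QE:EC = 5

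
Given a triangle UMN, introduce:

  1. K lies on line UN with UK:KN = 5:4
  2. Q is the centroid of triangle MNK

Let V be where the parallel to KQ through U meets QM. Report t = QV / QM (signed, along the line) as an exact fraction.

Assign U = (0, 0), M = (1, 0), N = (0, 1) — the answer is frame-independent, so this choice is without loss of generality.
1. K lies on line UN with UK:KN = 5:4 ⇒ K = (0, 5/9)
2. Q is the centroid of triangle MNK ⇒ Q = (1/3, 14/27)
through U parallel to KQ: direction (1/3, -1/27); meets QM at V = (7/6, -7/54)
V = Q + t·(M−Q) with t = 5/4

t = 5/4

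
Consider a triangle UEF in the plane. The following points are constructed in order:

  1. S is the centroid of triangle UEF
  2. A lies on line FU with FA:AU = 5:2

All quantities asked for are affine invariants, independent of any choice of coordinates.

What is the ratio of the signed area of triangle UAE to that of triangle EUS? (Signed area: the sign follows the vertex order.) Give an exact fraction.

[UAE]:[EUS] = 6/7

Set U = (0, 0), E = (1, 0), F = (0, 1); any affine frame gives the same invariant.
1. S is the centroid of triangle UEF ⇒ S = (1/3, 1/3)
2. A lies on line FU with FA:AU = 5:2 ⇒ A = (0, 2/7)
2·[UAE] = -2/7, 2·[EUS] = -1/3
[UAE]:[EUS] = -2/7:-1/3 = 6/7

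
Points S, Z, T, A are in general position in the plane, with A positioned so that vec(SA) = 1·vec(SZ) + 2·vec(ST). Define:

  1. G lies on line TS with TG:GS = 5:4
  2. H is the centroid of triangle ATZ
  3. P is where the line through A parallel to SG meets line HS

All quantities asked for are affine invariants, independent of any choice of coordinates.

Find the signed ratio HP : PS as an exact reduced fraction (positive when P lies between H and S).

HP:PS = -1/3

Choose coordinates S = (0, 0), Z = (1, 0), T = (0, 1), A = (1, 2).
1. G lies on line TS with TG:GS = 5:4 ⇒ G = (0, 4/9)
2. H is the centroid of triangle ATZ ⇒ H = (2/3, 1)
3. P is where the line through A parallel to SG meets line HS ⇒ P = (1, 3/2)
P = H + t·(S−H) with t = -1/2, so HP:PS = t:(1−t) = -1/2:3/2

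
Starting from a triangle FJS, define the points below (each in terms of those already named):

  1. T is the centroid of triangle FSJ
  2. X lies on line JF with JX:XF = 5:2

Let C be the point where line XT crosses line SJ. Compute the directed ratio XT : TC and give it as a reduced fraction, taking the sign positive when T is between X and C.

XT:TC = 8/7

Assign F = (0, 0), J = (1, 0), S = (0, 1) — the answer is frame-independent, so this choice is without loss of generality.
1. T is the centroid of triangle FSJ ⇒ T = (1/3, 1/3)
2. X lies on line JF with JX:XF = 5:2 ⇒ X = (2/7, 0)
line XT meets SJ at C = (3/8, 5/8)
T = X + t·(C−X) with t = 8/15, so XT:TC = 8/15:7/15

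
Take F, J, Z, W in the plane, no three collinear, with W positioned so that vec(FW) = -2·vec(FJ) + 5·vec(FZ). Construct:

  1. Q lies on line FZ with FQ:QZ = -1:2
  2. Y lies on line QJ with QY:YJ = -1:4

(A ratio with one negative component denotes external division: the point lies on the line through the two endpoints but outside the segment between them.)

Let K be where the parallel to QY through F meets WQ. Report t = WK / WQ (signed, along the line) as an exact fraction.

Work in coordinates with F = (0, 0), J = (1, 0), Z = (0, 1), W = (-2, 5).
1. Q lies on line FZ with FQ:QZ = -1:2 ⇒ Q = (0, -1)
2. Y lies on line QJ with QY:YJ = -1:4 ⇒ Y = (-1/3, -4/3)
through F parallel to QY: direction (-1/3, -1/3); meets WQ at K = (-1/4, -1/4)
K = W + t·(Q−W) with t = 7/8

t = 7/8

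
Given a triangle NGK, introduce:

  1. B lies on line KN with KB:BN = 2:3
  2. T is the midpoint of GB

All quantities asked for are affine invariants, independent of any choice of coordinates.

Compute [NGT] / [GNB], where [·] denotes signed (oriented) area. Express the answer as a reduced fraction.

[NGT]:[GNB] = -1/2

Work in coordinates with N = (0, 0), G = (1, 0), K = (0, 1).
1. B lies on line KN with KB:BN = 2:3 ⇒ B = (0, 3/5)
2. T is the midpoint of GB ⇒ T = (1/2, 3/10)
2·[NGT] = 3/10, 2·[GNB] = -3/5
[NGT]:[GNB] = 3/10:-3/5 = -1/2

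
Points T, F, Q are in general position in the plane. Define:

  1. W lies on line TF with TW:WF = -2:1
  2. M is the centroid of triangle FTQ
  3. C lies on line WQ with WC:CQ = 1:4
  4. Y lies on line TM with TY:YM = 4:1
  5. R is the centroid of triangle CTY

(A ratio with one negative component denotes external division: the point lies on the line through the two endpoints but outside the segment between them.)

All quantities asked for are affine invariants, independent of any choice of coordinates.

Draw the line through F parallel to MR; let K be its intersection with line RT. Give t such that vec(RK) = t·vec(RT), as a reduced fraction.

t = -1/7

Choose coordinates T = (0, 0), F = (1, 0), Q = (0, 1).
1. W lies on line TF with TW:WF = -2:1 ⇒ W = (2, 0)
2. M is the centroid of triangle FTQ ⇒ M = (1/3, 1/3)
3. C lies on line WQ with WC:CQ = 1:4 ⇒ C = (8/5, 1/5)
4. Y lies on line TM with TY:YM = 4:1 ⇒ Y = (4/15, 4/15)
5. R is the centroid of triangle CTY ⇒ R = (28/45, 7/45)
through F parallel to MR: direction (13/45, -8/45); meets RT at K = (32/45, 8/45)
K = R + t·(T−R) with t = -1/7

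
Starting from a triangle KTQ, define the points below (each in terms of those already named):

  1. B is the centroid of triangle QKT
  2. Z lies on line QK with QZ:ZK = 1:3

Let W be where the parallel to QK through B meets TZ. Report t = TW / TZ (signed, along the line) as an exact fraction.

t = 2/3

Choose coordinates K = (0, 0), T = (1, 0), Q = (0, 1).
1. B is the centroid of triangle QKT ⇒ B = (1/3, 1/3)
2. Z lies on line QK with QZ:ZK = 1:3 ⇒ Z = (0, 3/4)
through B parallel to QK: direction (0, -1); meets TZ at W = (1/3, 1/2)
W = T + t·(Z−T) with t = 2/3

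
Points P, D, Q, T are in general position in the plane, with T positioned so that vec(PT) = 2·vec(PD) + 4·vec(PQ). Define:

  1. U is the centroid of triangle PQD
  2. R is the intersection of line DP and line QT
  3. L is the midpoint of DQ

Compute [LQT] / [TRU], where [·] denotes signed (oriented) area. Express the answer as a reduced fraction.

[LQT]:[TRU] = -45/56

Assign P = (0, 0), D = (1, 0), Q = (0, 1), T = (2, 4) — the answer is frame-independent, so this choice is without loss of generality.
1. U is the centroid of triangle PQD ⇒ U = (1/3, 1/3)
2. R is the intersection of line DP and line QT ⇒ R = (-2/3, 0)
3. L is the midpoint of DQ ⇒ L = (1/2, 1/2)
2·[LQT] = -5/2, 2·[TRU] = 28/9
[LQT]:[TRU] = -5/2:28/9 = -45/56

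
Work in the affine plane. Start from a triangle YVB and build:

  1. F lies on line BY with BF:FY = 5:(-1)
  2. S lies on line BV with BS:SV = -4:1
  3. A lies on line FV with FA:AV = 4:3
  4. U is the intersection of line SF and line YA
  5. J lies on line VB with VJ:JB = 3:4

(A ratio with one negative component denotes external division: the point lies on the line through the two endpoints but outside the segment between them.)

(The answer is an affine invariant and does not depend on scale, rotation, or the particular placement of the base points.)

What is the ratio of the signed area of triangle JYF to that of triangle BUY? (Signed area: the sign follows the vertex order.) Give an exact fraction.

[JYF]:[BUY] = -1/14

Assign Y = (0, 0), V = (1, 0), B = (0, 1) — the answer is frame-independent, so this choice is without loss of generality.
1. F lies on line BY with BF:FY = 5:(-1) ⇒ F = (0, -1/4)
2. S lies on line BV with BS:SV = -4:1 ⇒ S = (4/3, -1/3)
3. A lies on line FV with FA:AV = 4:3 ⇒ A = (4/7, -3/28)
4. U is the intersection of line SF and line YA ⇒ U = (2, -3/8)
5. J lies on line VB with VJ:JB = 3:4 ⇒ J = (4/7, 3/7)
2·[JYF] = 1/7, 2·[BUY] = -2
[JYF]:[BUY] = 1/7:-2 = -1/14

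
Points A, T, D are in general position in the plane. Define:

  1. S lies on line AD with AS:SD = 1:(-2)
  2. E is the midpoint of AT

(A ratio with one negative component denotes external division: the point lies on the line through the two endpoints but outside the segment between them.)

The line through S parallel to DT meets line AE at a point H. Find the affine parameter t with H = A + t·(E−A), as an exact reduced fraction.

t = -2

Work in coordinates with A = (0, 0), T = (1, 0), D = (0, 1).
1. S lies on line AD with AS:SD = 1:(-2) ⇒ S = (0, -1)
2. E is the midpoint of AT ⇒ E = (1/2, 0)
through S parallel to DT: direction (1, -1); meets AE at H = (-1, 0)
H = A + t·(E−A) with t = -2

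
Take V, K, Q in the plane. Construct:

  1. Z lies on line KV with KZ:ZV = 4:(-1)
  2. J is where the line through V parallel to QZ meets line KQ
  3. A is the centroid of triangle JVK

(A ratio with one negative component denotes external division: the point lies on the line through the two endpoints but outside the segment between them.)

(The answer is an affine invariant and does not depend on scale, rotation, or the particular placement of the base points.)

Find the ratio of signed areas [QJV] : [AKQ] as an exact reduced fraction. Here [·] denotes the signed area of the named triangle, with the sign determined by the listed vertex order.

Work in coordinates with V = (0, 0), K = (1, 0), Q = (0, 1).
1. Z lies on line KV with KZ:ZV = 4:(-1) ⇒ Z = (-1/3, 0)
2. J is where the line through V parallel to QZ meets line KQ ⇒ J = (1/4, 3/4)
3. A is the centroid of triangle JVK ⇒ A = (5/12, 1/4)
2·[QJV] = -1/4, 2·[AKQ] = 1/3
[QJV]:[AKQ] = -1/4:1/3 = -3/4

[QJV]:[AKQ] = -3/4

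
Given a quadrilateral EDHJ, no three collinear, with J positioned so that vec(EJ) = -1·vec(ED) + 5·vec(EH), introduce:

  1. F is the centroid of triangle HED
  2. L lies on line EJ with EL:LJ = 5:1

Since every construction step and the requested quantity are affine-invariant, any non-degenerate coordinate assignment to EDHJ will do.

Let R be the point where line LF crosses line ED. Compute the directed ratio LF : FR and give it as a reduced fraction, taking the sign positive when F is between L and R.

LF:FR = 23/2

Set E = (0, 0), D = (1, 0), H = (0, 1), J = (-1, 5); any affine frame gives the same invariant.
1. F is the centroid of triangle HED ⇒ F = (1/3, 1/3)
2. L lies on line EJ with EL:LJ = 5:1 ⇒ L = (-5/6, 25/6)
line LF meets ED at R = (10/23, 0)
F = L + t·(R−L) with t = 23/25, so LF:FR = 23/25:2/25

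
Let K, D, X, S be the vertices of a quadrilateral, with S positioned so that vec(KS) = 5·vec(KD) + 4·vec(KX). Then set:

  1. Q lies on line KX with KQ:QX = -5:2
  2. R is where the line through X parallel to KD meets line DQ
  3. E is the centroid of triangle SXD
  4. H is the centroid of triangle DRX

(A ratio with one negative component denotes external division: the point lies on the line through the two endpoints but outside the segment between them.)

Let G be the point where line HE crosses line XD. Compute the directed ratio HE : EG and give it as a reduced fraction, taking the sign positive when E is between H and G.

HE:EG = -19/20

Choose coordinates K = (0, 0), D = (1, 0), X = (0, 1), S = (5, 4).
1. Q lies on line KX with KQ:QX = -5:2 ⇒ Q = (0, 5/3)
2. R is where the line through X parallel to KD meets line DQ ⇒ R = (2/5, 1)
3. E is the centroid of triangle SXD ⇒ E = (2, 5/3)
4. H is the centroid of triangle DRX ⇒ H = (7/15, 2/3)
line HE meets XD at G = (22/57, 35/57)
E = H + t·(G−H) with t = -19, so HE:EG = -19:20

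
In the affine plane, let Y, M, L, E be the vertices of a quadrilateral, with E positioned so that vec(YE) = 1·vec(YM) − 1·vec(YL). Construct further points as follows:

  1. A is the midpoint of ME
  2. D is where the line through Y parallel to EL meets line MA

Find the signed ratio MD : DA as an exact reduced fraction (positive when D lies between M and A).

Choose coordinates Y = (0, 0), M = (1, 0), L = (0, 1), E = (1, -1).
1. A is the midpoint of ME ⇒ A = (1, -1/2)
2. D is where the line through Y parallel to EL meets line MA ⇒ D = (1, -2)
D = M + t·(A−M) with t = 4, so MD:DA = t:(1−t) = 4:-3

MD:DA = -4/3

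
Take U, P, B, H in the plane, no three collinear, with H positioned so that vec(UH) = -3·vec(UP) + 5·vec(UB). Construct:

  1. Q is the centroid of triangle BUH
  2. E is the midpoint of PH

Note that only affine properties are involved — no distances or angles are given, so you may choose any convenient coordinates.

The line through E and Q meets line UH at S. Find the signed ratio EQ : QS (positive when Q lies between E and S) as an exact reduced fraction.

Assign U = (0, 0), P = (1, 0), B = (0, 1), H = (-3, 5) — the answer is frame-independent, so this choice is without loss of generality.
1. Q is the centroid of triangle BUH ⇒ Q = (-1, 2)
2. E is the midpoint of PH ⇒ E = (-1, 5/2)
line EQ meets UH at S = (-1, 5/3)
Q = E + t·(S−E) with t = 3/5, so EQ:QS = 3/5:2/5

EQ:QS = 3/2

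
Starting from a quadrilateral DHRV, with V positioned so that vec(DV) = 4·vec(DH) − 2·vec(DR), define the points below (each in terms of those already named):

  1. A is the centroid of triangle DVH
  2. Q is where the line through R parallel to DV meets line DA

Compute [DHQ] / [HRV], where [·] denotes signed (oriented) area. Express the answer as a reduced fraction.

[DHQ]:[HRV] = 4

Set D = (0, 0), H = (1, 0), R = (0, 1), V = (4, -2); any affine frame gives the same invariant.
1. A is the centroid of triangle DVH ⇒ A = (5/3, -2/3)
2. Q is where the line through R parallel to DV meets line DA ⇒ Q = (10, -4)
2·[DHQ] = -4, 2·[HRV] = -1
[DHQ]:[HRV] = -4:-1 = 4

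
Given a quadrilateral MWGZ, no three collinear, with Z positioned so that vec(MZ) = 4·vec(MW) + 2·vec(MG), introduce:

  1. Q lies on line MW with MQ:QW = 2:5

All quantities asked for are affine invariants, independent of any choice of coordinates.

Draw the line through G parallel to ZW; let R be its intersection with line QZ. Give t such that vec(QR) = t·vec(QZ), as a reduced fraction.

Assign M = (0, 0), W = (1, 0), G = (0, 1), Z = (4, 2) — the answer is frame-independent, so this choice is without loss of generality.
1. Q lies on line MW with MQ:QW = 2:5 ⇒ Q = (2/7, 0)
through G parallel to ZW: direction (-3, -2); meets QZ at R = (-9, -5)
R = Q + t·(Z−Q) with t = -5/2

t = -5/2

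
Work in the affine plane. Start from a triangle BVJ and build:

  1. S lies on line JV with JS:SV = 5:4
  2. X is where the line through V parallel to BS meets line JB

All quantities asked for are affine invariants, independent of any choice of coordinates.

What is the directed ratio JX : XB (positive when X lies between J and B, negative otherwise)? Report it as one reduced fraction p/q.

JX:XB = -9/4

Work in coordinates with B = (0, 0), V = (1, 0), J = (0, 1).
1. S lies on line JV with JS:SV = 5:4 ⇒ S = (5/9, 4/9)
2. X is where the line through V parallel to BS meets line JB ⇒ X = (0, -4/5)
X = J + t·(B−J) with t = 9/5, so JX:XB = t:(1−t) = 9/5:-4/5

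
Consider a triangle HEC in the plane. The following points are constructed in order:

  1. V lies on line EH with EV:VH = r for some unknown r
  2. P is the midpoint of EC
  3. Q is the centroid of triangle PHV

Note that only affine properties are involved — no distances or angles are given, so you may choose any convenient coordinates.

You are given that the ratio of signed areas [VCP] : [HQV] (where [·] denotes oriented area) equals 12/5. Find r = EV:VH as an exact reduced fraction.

Work in coordinates with H = (0, 0), E = (1, 0), C = (0, 1).
1. With EV:VH = r, write λ = r/(r+1) so V = E + λ·(H−E); V is affine-linear in λ
2. P is the midpoint of EC ⇒ P = (1/2, 1/2)
3. Q is the centroid of triangle PHV ⇒ Q is an affine combination of earlier points and hence also affine-linear in λ
Every point depending on V is an affine combination of V and λ-independent points, so each such coordinate is linear in λ; the λ² term in each signed area is a multiple of (H−E)×(H−E) = 0, so 2·[VCP] and 2·[HQV] are each linear in λ. Evaluating at λ=0 and λ=1:
  2·[VCP] = -1/2·λ,   2·[HQV] = 1/6·λ − 1/6
So [VCP]:[HQV] = (-1/2·λ) / (1/6·λ − 1/6). Setting this equal to 12/5:
  -1/2·λ = 12/5·(1/6·λ − 1/6)  ⇒  λ = 4/9
Then r = λ/(1−λ) = (4/9)/(5/9) = 4/5. Check: with r = 4/5, V = (5/9, 0) and [VCP]:[HQV] = 12/5 as required.

r = 4/5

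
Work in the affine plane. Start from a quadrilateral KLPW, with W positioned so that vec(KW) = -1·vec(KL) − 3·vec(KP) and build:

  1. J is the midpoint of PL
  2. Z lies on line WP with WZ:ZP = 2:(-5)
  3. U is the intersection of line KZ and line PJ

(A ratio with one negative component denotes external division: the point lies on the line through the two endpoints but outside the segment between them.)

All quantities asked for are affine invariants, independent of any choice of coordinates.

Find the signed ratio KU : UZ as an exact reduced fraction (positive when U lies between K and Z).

Assign K = (0, 0), L = (1, 0), P = (0, 1), W = (-1, -3) — the answer is frame-independent, so this choice is without loss of generality.
1. J is the midpoint of PL ⇒ J = (1/2, 1/2)
2. Z lies on line WP with WZ:ZP = 2:(-5) ⇒ Z = (-5/3, -17/3)
3. U is the intersection of line KZ and line PJ ⇒ U = (5/22, 17/22)
U = K + t·(Z−K) with t = -3/22, so KU:UZ = t:(1−t) = -3/22:25/22

KU:UZ = -3/25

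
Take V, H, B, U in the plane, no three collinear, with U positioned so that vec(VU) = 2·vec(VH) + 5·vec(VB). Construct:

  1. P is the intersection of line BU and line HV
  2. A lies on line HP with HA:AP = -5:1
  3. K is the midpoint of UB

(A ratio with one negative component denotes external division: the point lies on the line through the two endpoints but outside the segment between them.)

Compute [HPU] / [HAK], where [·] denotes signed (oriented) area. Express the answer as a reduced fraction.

[HPU]:[HAK] = 4/3

Choose coordinates V = (0, 0), H = (1, 0), B = (0, 1), U = (2, 5).
1. P is the intersection of line BU and line HV ⇒ P = (-1/2, 0)
2. A lies on line HP with HA:AP = -5:1 ⇒ A = (-7/8, 0)
3. K is the midpoint of UB ⇒ K = (1, 3)
2·[HPU] = -15/2, 2·[HAK] = -45/8
[HPU]:[HAK] = -15/2:-45/8 = 4/3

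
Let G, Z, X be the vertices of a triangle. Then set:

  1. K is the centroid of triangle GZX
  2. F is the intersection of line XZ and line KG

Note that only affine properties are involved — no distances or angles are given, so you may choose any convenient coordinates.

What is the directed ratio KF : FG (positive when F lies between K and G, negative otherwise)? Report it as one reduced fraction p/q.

KF:FG = -1/3

Choose coordinates G = (0, 0), Z = (1, 0), X = (0, 1).
1. K is the centroid of triangle GZX ⇒ K = (1/3, 1/3)
2. F is the intersection of line XZ and line KG ⇒ F = (1/2, 1/2)
F = K + t·(G−K) with t = -1/2, so KF:FG = t:(1−t) = -1/2:3/2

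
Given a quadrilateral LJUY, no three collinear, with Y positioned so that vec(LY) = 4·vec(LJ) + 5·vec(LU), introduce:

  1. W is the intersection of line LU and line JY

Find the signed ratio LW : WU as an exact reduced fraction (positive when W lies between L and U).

LW:WU = -5/8

Assign L = (0, 0), J = (1, 0), U = (0, 1), Y = (4, 5) — the answer is frame-independent, so this choice is without loss of generality.
1. W is the intersection of line LU and line JY ⇒ W = (0, -5/3)
W = L + t·(U−L) with t = -5/3, so LW:WU = t:(1−t) = -5/3:8/3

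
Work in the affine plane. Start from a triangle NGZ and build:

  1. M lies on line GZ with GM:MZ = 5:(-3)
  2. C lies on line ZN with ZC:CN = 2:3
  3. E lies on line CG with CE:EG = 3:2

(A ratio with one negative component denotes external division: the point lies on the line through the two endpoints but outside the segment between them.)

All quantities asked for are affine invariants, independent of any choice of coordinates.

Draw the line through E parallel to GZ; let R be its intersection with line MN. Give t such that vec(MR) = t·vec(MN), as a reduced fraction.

Assign N = (0, 0), G = (1, 0), Z = (0, 1) — the answer is frame-independent, so this choice is without loss of generality.
1. M lies on line GZ with GM:MZ = 5:(-3) ⇒ M = (-3/2, 5/2)
2. C lies on line ZN with ZC:CN = 2:3 ⇒ C = (0, 3/5)
3. E lies on line CG with CE:EG = 3:2 ⇒ E = (3/5, 6/25)
through E parallel to GZ: direction (-1, 1); meets MN at R = (-63/50, 21/10)
R = M + t·(N−M) with t = 4/25

t = 4/25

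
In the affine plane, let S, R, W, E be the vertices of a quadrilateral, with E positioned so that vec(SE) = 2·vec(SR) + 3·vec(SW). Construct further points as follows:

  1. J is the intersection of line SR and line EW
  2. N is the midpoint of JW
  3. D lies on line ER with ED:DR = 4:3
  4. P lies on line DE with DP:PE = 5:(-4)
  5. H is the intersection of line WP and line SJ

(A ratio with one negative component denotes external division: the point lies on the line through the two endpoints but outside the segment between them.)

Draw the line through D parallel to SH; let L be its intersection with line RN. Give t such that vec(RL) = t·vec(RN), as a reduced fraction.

t = 18/7

Assign S = (0, 0), R = (1, 0), W = (0, 1), E = (2, 3) — the answer is frame-independent, so this choice is without loss of generality.
1. J is the intersection of line SR and line EW ⇒ J = (-1, 0)
2. N is the midpoint of JW ⇒ N = (-1/2, 1/2)
3. D lies on line ER with ED:DR = 4:3 ⇒ D = (10/7, 9/7)
4. P lies on line DE with DP:PE = 5:(-4) ⇒ P = (30/7, 69/7)
5. H is the intersection of line WP and line SJ ⇒ H = (-15/31, 0)
through D parallel to SH: direction (-15/31, 0); meets RN at L = (-20/7, 9/7)
L = R + t·(N−R) with t = 18/7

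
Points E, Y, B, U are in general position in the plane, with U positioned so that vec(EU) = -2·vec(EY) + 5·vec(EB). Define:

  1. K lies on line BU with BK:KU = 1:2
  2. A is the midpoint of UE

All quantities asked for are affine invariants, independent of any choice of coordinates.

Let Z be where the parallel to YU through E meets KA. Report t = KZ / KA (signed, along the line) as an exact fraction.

t = 22/7

Choose coordinates E = (0, 0), Y = (1, 0), B = (0, 1), U = (-2, 5).
1. K lies on line BU with BK:KU = 1:2 ⇒ K = (-2/3, 7/3)
2. A is the midpoint of UE ⇒ A = (-1, 5/2)
through E parallel to YU: direction (-3, 5); meets KA at Z = (-12/7, 20/7)
Z = K + t·(A−K) with t = 22/7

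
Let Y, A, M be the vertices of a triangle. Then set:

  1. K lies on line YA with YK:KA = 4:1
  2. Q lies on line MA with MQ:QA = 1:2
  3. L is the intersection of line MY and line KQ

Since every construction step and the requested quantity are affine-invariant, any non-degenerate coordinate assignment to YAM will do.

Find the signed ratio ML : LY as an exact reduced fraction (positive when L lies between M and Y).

Choose coordinates Y = (0, 0), A = (1, 0), M = (0, 1).
1. K lies on line YA with YK:KA = 4:1 ⇒ K = (4/5, 0)
2. Q lies on line MA with MQ:QA = 1:2 ⇒ Q = (1/3, 2/3)
3. L is the intersection of line MY and line KQ ⇒ L = (0, 8/7)
L = M + t·(Y−M) with t = -1/7, so ML:LY = t:(1−t) = -1/7:8/7

ML:LY = -1/8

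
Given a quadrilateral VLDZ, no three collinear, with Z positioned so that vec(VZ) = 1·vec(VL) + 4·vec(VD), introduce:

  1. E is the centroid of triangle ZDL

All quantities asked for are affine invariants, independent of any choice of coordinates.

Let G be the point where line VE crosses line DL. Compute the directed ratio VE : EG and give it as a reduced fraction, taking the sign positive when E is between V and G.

Set V = (0, 0), L = (1, 0), D = (0, 1), Z = (1, 4); any affine frame gives the same invariant.
1. E is the centroid of triangle ZDL ⇒ E = (2/3, 5/3)
line VE meets DL at G = (2/7, 5/7)
E = V + t·(G−V) with t = 7/3, so VE:EG = 7/3:-4/3

VE:EG = -7/4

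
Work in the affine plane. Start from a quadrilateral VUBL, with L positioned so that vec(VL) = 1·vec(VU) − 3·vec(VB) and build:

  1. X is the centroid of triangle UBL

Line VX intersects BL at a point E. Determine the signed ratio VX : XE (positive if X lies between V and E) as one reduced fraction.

Assign V = (0, 0), U = (1, 0), B = (0, 1), L = (1, -3) — the answer is frame-independent, so this choice is without loss of generality.
1. X is the centroid of triangle UBL ⇒ X = (2/3, -2/3)
line VX meets BL at E = (1/3, -1/3)
X = V + t·(E−V) with t = 2, so VX:XE = 2:-1

VX:XE = -2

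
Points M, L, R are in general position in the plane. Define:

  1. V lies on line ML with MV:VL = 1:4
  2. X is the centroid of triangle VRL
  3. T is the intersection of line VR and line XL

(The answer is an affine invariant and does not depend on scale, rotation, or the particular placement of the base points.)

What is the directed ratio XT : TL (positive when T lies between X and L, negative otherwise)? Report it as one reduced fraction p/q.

XT:TL = -1/3

Work in coordinates with M = (0, 0), L = (1, 0), R = (0, 1).
1. V lies on line ML with MV:VL = 1:4 ⇒ V = (1/5, 0)
2. X is the centroid of triangle VRL ⇒ X = (2/5, 1/3)
3. T is the intersection of line VR and line XL ⇒ T = (1/10, 1/2)
T = X + t·(L−X) with t = -1/2, so XT:TL = t:(1−t) = -1/2:3/2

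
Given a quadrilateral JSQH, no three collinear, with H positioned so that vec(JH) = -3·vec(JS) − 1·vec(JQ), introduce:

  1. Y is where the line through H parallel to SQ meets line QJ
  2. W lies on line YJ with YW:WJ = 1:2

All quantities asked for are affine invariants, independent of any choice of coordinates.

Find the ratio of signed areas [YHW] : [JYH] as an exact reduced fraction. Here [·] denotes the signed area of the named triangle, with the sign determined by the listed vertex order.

Work in coordinates with J = (0, 0), S = (1, 0), Q = (0, 1), H = (-3, -1).
1. Y is where the line through H parallel to SQ meets line QJ ⇒ Y = (0, -4)
2. W lies on line YJ with YW:WJ = 1:2 ⇒ W = (0, -8/3)
2·[YHW] = -4, 2·[JYH] = -12
[YHW]:[JYH] = -4:-12 = 1/3

[YHW]:[JYH] = 1/3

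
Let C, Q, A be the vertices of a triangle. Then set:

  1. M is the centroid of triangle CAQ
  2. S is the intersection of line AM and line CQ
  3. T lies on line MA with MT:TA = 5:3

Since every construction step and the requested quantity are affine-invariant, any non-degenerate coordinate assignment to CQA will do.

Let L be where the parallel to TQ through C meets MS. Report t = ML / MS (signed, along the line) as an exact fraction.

t = 13/4

Work in coordinates with C = (0, 0), Q = (1, 0), A = (0, 1).
1. M is the centroid of triangle CAQ ⇒ M = (1/3, 1/3)
2. S is the intersection of line AM and line CQ ⇒ S = (1/2, 0)
3. T lies on line MA with MT:TA = 5:3 ⇒ T = (1/8, 3/4)
through C parallel to TQ: direction (7/8, -3/4); meets MS at L = (7/8, -3/4)
L = M + t·(S−M) with t = 13/4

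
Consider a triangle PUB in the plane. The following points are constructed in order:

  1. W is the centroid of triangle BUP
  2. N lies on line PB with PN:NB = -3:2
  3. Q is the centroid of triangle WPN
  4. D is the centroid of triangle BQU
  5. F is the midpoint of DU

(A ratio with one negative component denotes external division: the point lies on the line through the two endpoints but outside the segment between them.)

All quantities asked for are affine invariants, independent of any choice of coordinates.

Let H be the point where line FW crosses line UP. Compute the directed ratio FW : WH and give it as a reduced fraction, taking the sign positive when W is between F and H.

FW:WH = 1/18

Work in coordinates with P = (0, 0), U = (1, 0), B = (0, 1).
1. W is the centroid of triangle BUP ⇒ W = (1/3, 1/3)
2. N lies on line PB with PN:NB = -3:2 ⇒ N = (0, 3)
3. Q is the centroid of triangle WPN ⇒ Q = (1/9, 10/9)
4. D is the centroid of triangle BQU ⇒ D = (10/27, 19/27)
5. F is the midpoint of DU ⇒ F = (37/54, 19/54)
line FW meets UP at H = (-6, 0)
W = F + t·(H−F) with t = 1/19, so FW:WH = 1/19:18/19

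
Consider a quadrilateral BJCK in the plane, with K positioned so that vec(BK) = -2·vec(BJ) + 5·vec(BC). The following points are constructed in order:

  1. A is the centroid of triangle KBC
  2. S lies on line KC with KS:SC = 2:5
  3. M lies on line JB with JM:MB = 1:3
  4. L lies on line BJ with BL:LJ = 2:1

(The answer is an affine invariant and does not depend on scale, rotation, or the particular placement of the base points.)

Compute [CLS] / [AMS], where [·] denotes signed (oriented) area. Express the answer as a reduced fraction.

[CLS]:[AMS] = 40/93

Work in coordinates with B = (0, 0), J = (1, 0), C = (0, 1), K = (-2, 5).
1. A is the centroid of triangle KBC ⇒ A = (-2/3, 2)
2. S lies on line KC with KS:SC = 2:5 ⇒ S = (-10/7, 27/7)
3. M lies on line JB with JM:MB = 1:3 ⇒ M = (3/4, 0)
4. L lies on line BJ with BL:LJ = 2:1 ⇒ L = (2/3, 0)
2·[CLS] = 10/21, 2·[AMS] = 31/28
[CLS]:[AMS] = 10/21:31/28 = 40/93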